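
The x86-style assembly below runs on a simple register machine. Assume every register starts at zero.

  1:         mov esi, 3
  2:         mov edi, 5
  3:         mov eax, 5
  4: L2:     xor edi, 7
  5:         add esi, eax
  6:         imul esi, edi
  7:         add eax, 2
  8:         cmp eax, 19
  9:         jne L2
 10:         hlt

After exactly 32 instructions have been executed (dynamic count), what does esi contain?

after mov esi, 3: esi=3
after mov edi, 5: edi=5
after mov eax, 5: eax=5
after xor edi, 7: edi=5^7=2
after add esi, eax: esi=3+5=8
after imul esi, edi: esi=8*2=16
after add eax, 2: eax=5+2=7
cmp eax, 19  (cmp 7,19)
jne L2: taken
after xor edi, 7: edi=2^7=5
after add esi, eax: esi=16+7=23
after imul esi, edi: esi=23*5=115
after add eax, 2: eax=7+2=9
cmp eax, 19  (cmp 9,19)
jne L2: taken
after xor edi, 7: edi=5^7=2
after add esi, eax: esi=115+9=124
after imul esi, edi: esi=124*2=248
after add eax, 2: eax=9+2=11
cmp eax, 19  (cmp 11,19)
jne L2: taken
after xor edi, 7: edi=2^7=5
after add esi, eax: esi=248+11=259
after imul esi, edi: esi=259*5=1295
after add eax, 2: eax=11+2=13
cmp eax, 19  (cmp 13,19)
jne L2: taken
after xor edi, 7: edi=5^7=2
after add esi, eax: esi=1295+13=1308
after imul esi, edi: esi=1308*2=2616
after add eax, 2: eax=13+2=15
cmp eax, 19  (cmp 15,19)
After step 32: esi = 2616.

2616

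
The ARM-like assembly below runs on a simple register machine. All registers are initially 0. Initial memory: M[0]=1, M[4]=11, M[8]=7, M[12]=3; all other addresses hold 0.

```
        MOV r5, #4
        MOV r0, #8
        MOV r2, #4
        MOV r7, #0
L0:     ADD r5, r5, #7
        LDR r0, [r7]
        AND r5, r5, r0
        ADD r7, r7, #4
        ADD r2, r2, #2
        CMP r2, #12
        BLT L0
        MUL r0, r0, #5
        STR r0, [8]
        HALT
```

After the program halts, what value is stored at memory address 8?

15

r5=4
r0=8
r2=4
r7=0
r5=4+7=11
r0=M[0]=1
r5=11&1=1
r7=0+4=4
r2=4+2=6
CMP r2, #12  (cmp 6,12)
BLT L0: taken
r5=1+7=8
r0=M[4]=11
r5=8&11=8
r7=4+4=8
r2=6+2=8
CMP r2, #12  (cmp 8,12)
BLT L0: taken
r5=8+7=15
r0=M[8]=7
r5=15&7=7
r7=8+4=12
r2=8+2=10
CMP r2, #12  (cmp 10,12)
BLT L0: taken
r5=7+7=14
r0=M[12]=3
r5=14&3=2
r7=12+4=16
r2=10+2=12
CMP r2, #12  (cmp 12,12)
BLT L0: not taken
r0=3*5=15
STR r0, [8] → M[8]=15
halt.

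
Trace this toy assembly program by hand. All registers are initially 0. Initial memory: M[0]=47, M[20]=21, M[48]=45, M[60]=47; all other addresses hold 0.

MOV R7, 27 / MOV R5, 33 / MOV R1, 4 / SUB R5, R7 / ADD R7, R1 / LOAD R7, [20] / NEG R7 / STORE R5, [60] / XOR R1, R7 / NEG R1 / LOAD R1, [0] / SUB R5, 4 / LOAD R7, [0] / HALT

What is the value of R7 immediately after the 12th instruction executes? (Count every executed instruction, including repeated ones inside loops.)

-21

after MOV R7, 27: R7=27
after MOV R5, 33: R5=33
after MOV R1, 4: R1=4
after SUB R5, R7: R5=33-27=6
after ADD R7, R1: R7=27+4=31
after LOAD R7, [20]: R7=M[20]=21
after NEG R7: R7=-(21)=-21
STORE R5, [60] → M[60]=6
after XOR R1, R7: R1=4^(-21)=-17
after NEG R1: R1=-(-17)=17
after LOAD R1, [0]: R1=M[0]=47
after SUB R5, 4: R5=6-4=2
After step 12: R7 = -21.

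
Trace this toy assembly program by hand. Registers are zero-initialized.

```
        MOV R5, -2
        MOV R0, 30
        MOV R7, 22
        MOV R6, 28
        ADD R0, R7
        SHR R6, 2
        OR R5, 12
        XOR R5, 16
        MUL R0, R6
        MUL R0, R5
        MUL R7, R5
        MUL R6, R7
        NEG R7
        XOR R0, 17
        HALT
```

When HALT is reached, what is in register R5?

-18

MOV R5, -2 → R5=-2
MOV R0, 30 → R0=30
MOV R7, 22 → R7=22
MOV R6, 28 → R6=28
ADD R0, R7 → R0=30+22=52
SHR R6, 2 → R6=28>>2=7
OR R5, 12 → R5=(-2)|12=-2
XOR R5, 16 → R5=(-2)^16=-18
MUL R0, R6 → R0=52*7=364
MUL R0, R5 → R0=364*(-18)=-6552
MUL R7, R5 → R7=22*(-18)=-396
MUL R6, R7 → R6=7*(-396)=-2772
NEG R7 → R7=-(-396)=396
XOR R0, 17 → R0=(-6552)^17=-6535
halt.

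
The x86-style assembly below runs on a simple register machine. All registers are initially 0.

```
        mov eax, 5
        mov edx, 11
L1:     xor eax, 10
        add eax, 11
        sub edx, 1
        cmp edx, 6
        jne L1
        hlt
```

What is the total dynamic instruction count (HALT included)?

mov eax, 5 → eax=5
mov edx, 11 → edx=11
xor eax, 10 → eax=5^10=15
add eax, 11 → eax=15+11=26
sub edx, 1 → edx=11-1=10
cmp edx, 6  (cmp 10,6)
jne L1: taken
xor eax, 10 → eax=26^10=16
add eax, 11 → eax=16+11=27
sub edx, 1 → edx=10-1=9
cmp edx, 6  (cmp 9,6)
jne L1: taken
xor eax, 10 → eax=27^10=17
add eax, 11 → eax=17+11=28
sub edx, 1 → edx=9-1=8
cmp edx, 6  (cmp 8,6)
jne L1: taken
xor eax, 10 → eax=28^10=22
add eax, 11 → eax=22+11=33
sub edx, 1 → edx=8-1=7
cmp edx, 6  (cmp 7,6)
jne L1: taken
xor eax, 10 → eax=33^10=43
add eax, 11 → eax=43+11=54
sub edx, 1 → edx=7-1=6
cmp edx, 6  (cmp 6,6)
jne L1: not taken
halt.
Total executed instructions: 28.

28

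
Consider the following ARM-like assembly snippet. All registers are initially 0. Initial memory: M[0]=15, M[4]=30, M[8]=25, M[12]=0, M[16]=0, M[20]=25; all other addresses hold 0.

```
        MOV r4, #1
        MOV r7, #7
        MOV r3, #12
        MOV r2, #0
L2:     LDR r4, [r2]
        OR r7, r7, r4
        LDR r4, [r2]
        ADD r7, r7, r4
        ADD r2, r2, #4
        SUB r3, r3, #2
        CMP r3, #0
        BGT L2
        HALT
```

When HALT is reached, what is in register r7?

120

MOV r4, #1 → r4=1
MOV r7, #7 → r7=7
MOV r3, #12 → r3=12
MOV r2, #0 → r2=0
LDR r4, [r2] → r4=M[0]=15
OR r7, r7, r4 → r7=7|15=15
LDR r4, [r2] → r4=M[0]=15
ADD r7, r7, r4 → r7=15+15=30
ADD r2, r2, #4 → r2=0+4=4
SUB r3, r3, #2 → r3=12-2=10
CMP r3, #0  (cmp 10,0)
BGT L2: taken
LDR r4, [r2] → r4=M[4]=30
OR r7, r7, r4 → r7=30|30=30
LDR r4, [r2] → r4=M[4]=30
ADD r7, r7, r4 → r7=30+30=60
ADD r2, r2, #4 → r2=4+4=8
SUB r3, r3, #2 → r3=10-2=8
CMP r3, #0  (cmp 8,0)
BGT L2: taken
LDR r4, [r2] → r4=M[8]=25
OR r7, r7, r4 → r7=60|25=61
LDR r4, [r2] → r4=M[8]=25
ADD r7, r7, r4 → r7=61+25=86
ADD r2, r2, #4 → r2=8+4=12
SUB r3, r3, #2 → r3=8-2=6
CMP r3, #0  (cmp 6,0)
BGT L2: taken
LDR r4, [r2] → r4=M[12]=0
OR r7, r7, r4 → r7=86|0=86
LDR r4, [r2] → r4=M[12]=0
ADD r7, r7, r4 → r7=86+0=86
ADD r2, r2, #4 → r2=12+4=16
SUB r3, r3, #2 → r3=6-2=4
CMP r3, #0  (cmp 4,0)
BGT L2: taken
LDR r4, [r2] → r4=M[16]=0
OR r7, r7, r4 → r7=86|0=86
LDR r4, [r2] → r4=M[16]=0
ADD r7, r7, r4 → r7=86+0=86
ADD r2, r2, #4 → r2=16+4=20
SUB r3, r3, #2 → r3=4-2=2
CMP r3, #0  (cmp 2,0)
BGT L2: taken
LDR r4, [r2] → r4=M[20]=25
OR r7, r7, r4 → r7=86|25=95
LDR r4, [r2] → r4=M[20]=25
ADD r7, r7, r4 → r7=95+25=120
ADD r2, r2, #4 → r2=20+4=24
SUB r3, r3, #2 → r3=2-2=0
CMP r3, #0  (cmp 0,0)
BGT L2: not taken
halt.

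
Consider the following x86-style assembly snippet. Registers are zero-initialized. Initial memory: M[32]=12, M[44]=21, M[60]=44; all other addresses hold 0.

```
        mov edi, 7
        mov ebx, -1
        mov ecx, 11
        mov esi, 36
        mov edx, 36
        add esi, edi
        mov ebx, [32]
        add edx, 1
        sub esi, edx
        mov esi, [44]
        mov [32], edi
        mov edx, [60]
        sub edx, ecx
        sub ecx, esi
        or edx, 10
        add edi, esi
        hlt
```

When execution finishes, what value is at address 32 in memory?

mov edi, 7 → edi=7
mov ebx, -1 → ebx=-1
mov ecx, 11 → ecx=11
mov esi, 36 → esi=36
mov edx, 36 → edx=36
add esi, edi → esi=36+7=43
mov ebx, [32] → ebx=M[32]=12
add edx, 1 → edx=36+1=37
sub esi, edx → esi=43-37=6
mov esi, [44] → esi=M[44]=21
mov [32], edi → M[32]=7
mov edx, [60] → edx=M[60]=44
sub edx, ecx → edx=44-11=33
sub ecx, esi → ecx=11-21=-10
or edx, 10 → edx=33|10=43
add edi, esi → edi=7+21=28
halt.

7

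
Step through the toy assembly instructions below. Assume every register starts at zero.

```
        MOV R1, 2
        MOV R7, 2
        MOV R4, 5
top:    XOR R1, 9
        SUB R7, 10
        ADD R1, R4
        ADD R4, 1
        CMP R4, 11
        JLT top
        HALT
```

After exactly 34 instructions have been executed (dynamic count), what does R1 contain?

23

MOV R1, 2 → R1=2
MOV R7, 2 → R7=2
MOV R4, 5 → R4=5
XOR R1, 9 → R1=2^9=11
SUB R7, 10 → R7=2-10=-8
ADD R1, R4 → R1=11+5=16
ADD R4, 1 → R4=5+1=6
CMP R4, 11  (cmp 6,11)
JLT top: taken
XOR R1, 9 → R1=16^9=25
SUB R7, 10 → R7=(-8)-10=-18
ADD R1, R4 → R1=25+6=31
ADD R4, 1 → R4=6+1=7
CMP R4, 11  (cmp 7,11)
JLT top: taken
XOR R1, 9 → R1=31^9=22
SUB R7, 10 → R7=(-18)-10=-28
ADD R1, R4 → R1=22+7=29
ADD R4, 1 → R4=7+1=8
CMP R4, 11  (cmp 8,11)
JLT top: taken
XOR R1, 9 → R1=29^9=20
SUB R7, 10 → R7=(-28)-10=-38
ADD R1, R4 → R1=20+8=28
ADD R4, 1 → R4=8+1=9
CMP R4, 11  (cmp 9,11)
JLT top: taken
XOR R1, 9 → R1=28^9=21
SUB R7, 10 → R7=(-38)-10=-48
ADD R1, R4 → R1=21+9=30
ADD R4, 1 → R4=9+1=10
CMP R4, 11  (cmp 10,11)
JLT top: taken
XOR R1, 9 → R1=30^9=23
After step 34: R1 = 23.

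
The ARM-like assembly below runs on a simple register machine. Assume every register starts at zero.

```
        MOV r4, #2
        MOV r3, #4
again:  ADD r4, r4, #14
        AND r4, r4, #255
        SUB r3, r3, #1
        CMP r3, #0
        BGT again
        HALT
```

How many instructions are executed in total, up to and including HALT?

23

MOV r4, #2 → r4=2
MOV r3, #4 → r3=4
ADD r4, r4, #14 → r4=2+14=16
AND r4, r4, #255 → r4=16&255=16
SUB r3, r3, #1 → r3=4-1=3
CMP r3, #0  (cmp 3,0)
BGT again: taken
ADD r4, r4, #14 → r4=16+14=30
AND r4, r4, #255 → r4=30&255=30
SUB r3, r3, #1 → r3=3-1=2
CMP r3, #0  (cmp 2,0)
BGT again: taken
ADD r4, r4, #14 → r4=30+14=44
AND r4, r4, #255 → r4=44&255=44
SUB r3, r3, #1 → r3=2-1=1
CMP r3, #0  (cmp 1,0)
BGT again: taken
ADD r4, r4, #14 → r4=44+14=58
AND r4, r4, #255 → r4=58&255=58
SUB r3, r3, #1 → r3=1-1=0
CMP r3, #0  (cmp 0,0)
BGT again: not taken
halt.
Total executed instructions: 23.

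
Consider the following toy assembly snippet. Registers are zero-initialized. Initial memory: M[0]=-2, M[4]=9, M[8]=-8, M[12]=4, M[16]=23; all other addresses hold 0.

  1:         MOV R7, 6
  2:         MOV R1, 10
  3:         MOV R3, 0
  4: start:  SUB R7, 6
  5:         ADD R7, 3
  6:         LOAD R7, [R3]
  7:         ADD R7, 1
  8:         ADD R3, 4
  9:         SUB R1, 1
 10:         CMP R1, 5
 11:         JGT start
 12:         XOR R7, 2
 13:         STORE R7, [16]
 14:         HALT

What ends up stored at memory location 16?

MOV R7, 6 → R7=6
MOV R1, 10 → R1=10
MOV R3, 0 → R3=0
SUB R7, 6 → R7=6-6=0
ADD R7, 3 → R7=0+3=3
LOAD R7, [R3] → R7=M[0]=-2
ADD R7, 1 → R7=(-2)+1=-1
ADD R3, 4 → R3=0+4=4
SUB R1, 1 → R1=10-1=9
CMP R1, 5  (cmp 9,5)
JGT start: taken
SUB R7, 6 → R7=(-1)-6=-7
ADD R7, 3 → R7=(-7)+3=-4
LOAD R7, [R3] → R7=M[4]=9
ADD R7, 1 → R7=9+1=10
ADD R3, 4 → R3=4+4=8
SUB R1, 1 → R1=9-1=8
CMP R1, 5  (cmp 8,5)
JGT start: taken
SUB R7, 6 → R7=10-6=4
ADD R7, 3 → R7=4+3=7
LOAD R7, [R3] → R7=M[8]=-8
ADD R7, 1 → R7=(-8)+1=-7
ADD R3, 4 → R3=8+4=12
SUB R1, 1 → R1=8-1=7
CMP R1, 5  (cmp 7,5)
JGT start: taken
SUB R7, 6 → R7=(-7)-6=-13
ADD R7, 3 → R7=(-13)+3=-10
LOAD R7, [R3] → R7=M[12]=4
ADD R7, 1 → R7=4+1=5
ADD R3, 4 → R3=12+4=16
SUB R1, 1 → R1=7-1=6
CMP R1, 5  (cmp 6,5)
JGT start: taken
SUB R7, 6 → R7=5-6=-1
ADD R7, 3 → R7=(-1)+3=2
LOAD R7, [R3] → R7=M[16]=23
ADD R7, 1 → R7=23+1=24
ADD R3, 4 → R3=16+4=20
SUB R1, 1 → R1=6-1=5
CMP R1, 5  (cmp 5,5)
JGT start: not taken
XOR R7, 2 → R7=24^2=26
STORE R7, [16] → M[16]=26
halt.

26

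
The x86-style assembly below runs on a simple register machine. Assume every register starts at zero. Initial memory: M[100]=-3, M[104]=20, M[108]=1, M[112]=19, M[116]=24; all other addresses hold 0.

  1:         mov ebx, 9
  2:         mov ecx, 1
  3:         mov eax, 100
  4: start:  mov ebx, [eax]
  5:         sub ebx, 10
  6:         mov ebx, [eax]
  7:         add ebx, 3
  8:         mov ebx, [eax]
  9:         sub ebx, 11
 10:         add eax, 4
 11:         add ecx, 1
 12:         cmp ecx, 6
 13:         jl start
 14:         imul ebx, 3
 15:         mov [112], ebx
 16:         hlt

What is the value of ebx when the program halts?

39

after mov ebx, 9: ebx=9
after mov ecx, 1: ecx=1
after mov eax, 100: eax=100
after mov ebx, [eax]: ebx=M[100]=-3
after sub ebx, 10: ebx=(-3)-10=-13
after mov ebx, [eax]: ebx=M[100]=-3
after add ebx, 3: ebx=(-3)+3=0
after mov ebx, [eax]: ebx=M[100]=-3
after sub ebx, 11: ebx=(-3)-11=-14
after add eax, 4: eax=100+4=104
after add ecx, 1: ecx=1+1=2
cmp ecx, 6  (cmp 2,6)
jl start: taken
after mov ebx, [eax]: ebx=M[104]=20
after sub ebx, 10: ebx=20-10=10
after mov ebx, [eax]: ebx=M[104]=20
after add ebx, 3: ebx=20+3=23
after mov ebx, [eax]: ebx=M[104]=20
after sub ebx, 11: ebx=20-11=9
after add eax, 4: eax=104+4=108
after add ecx, 1: ecx=2+1=3
cmp ecx, 6  (cmp 3,6)
jl start: taken
after mov ebx, [eax]: ebx=M[108]=1
after sub ebx, 10: ebx=1-10=-9
after mov ebx, [eax]: ebx=M[108]=1
after add ebx, 3: ebx=1+3=4
after mov ebx, [eax]: ebx=M[108]=1
after sub ebx, 11: ebx=1-11=-10
after add eax, 4: eax=108+4=112
after add ecx, 1: ecx=3+1=4
cmp ecx, 6  (cmp 4,6)
jl start: taken
after mov ebx, [eax]: ebx=M[112]=19
after sub ebx, 10: ebx=19-10=9
after mov ebx, [eax]: ebx=M[112]=19
after add ebx, 3: ebx=19+3=22
after mov ebx, [eax]: ebx=M[112]=19
after sub ebx, 11: ebx=19-11=8
after add eax, 4: eax=112+4=116
after add ecx, 1: ecx=4+1=5
cmp ecx, 6  (cmp 5,6)
jl start: taken
after mov ebx, [eax]: ebx=M[116]=24
after sub ebx, 10: ebx=24-10=14
after mov ebx, [eax]: ebx=M[116]=24
after add ebx, 3: ebx=24+3=27
after mov ebx, [eax]: ebx=M[116]=24
after sub ebx, 11: ebx=24-11=13
after add eax, 4: eax=116+4=120
after add ecx, 1: ecx=5+1=6
cmp ecx, 6  (cmp 6,6)
jl start: not taken
after imul ebx, 3: ebx=13*3=39
mov [112], ebx → M[112]=39
halt.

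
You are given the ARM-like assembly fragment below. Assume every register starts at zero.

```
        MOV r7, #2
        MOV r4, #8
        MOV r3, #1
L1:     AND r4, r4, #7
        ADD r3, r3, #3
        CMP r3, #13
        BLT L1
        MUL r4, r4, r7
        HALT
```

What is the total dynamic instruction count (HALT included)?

after MOV r7, #2: r7=2
after MOV r4, #8: r4=8
after MOV r3, #1: r3=1
after AND r4, r4, #7: r4=8&7=0
after ADD r3, r3, #3: r3=1+3=4
CMP r3, #13  (cmp 4,13)
BLT L1: taken
after AND r4, r4, #7: r4=0&7=0
after ADD r3, r3, #3: r3=4+3=7
CMP r3, #13  (cmp 7,13)
BLT L1: taken
after AND r4, r4, #7: r4=0&7=0
after ADD r3, r3, #3: r3=7+3=10
CMP r3, #13  (cmp 10,13)
BLT L1: taken
after AND r4, r4, #7: r4=0&7=0
after ADD r3, r3, #3: r3=10+3=13
CMP r3, #13  (cmp 13,13)
BLT L1: not taken
after MUL r4, r4, r7: r4=0*2=0
halt.
Total executed instructions: 21.

21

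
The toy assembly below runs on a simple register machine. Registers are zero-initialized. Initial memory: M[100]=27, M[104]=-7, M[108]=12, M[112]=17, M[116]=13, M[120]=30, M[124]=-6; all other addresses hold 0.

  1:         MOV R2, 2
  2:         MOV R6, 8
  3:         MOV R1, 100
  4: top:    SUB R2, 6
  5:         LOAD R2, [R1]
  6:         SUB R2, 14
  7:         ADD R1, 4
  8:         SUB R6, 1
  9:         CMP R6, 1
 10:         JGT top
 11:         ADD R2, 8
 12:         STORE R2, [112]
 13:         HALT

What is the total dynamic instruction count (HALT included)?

R2=2
R6=8
R1=100
R2=2-6=-4
R2=M[100]=27
R2=27-14=13
R1=100+4=104
R6=8-1=7
CMP R6, 1  (cmp 7,1)
JGT top: taken
R2=13-6=7
R2=M[104]=-7
R2=(-7)-14=-21
R1=104+4=108
R6=7-1=6
CMP R6, 1  (cmp 6,1)
JGT top: taken
R2=(-21)-6=-27
R2=M[108]=12
R2=12-14=-2
R1=108+4=112
R6=6-1=5
CMP R6, 1  (cmp 5,1)
JGT top: taken
R2=(-2)-6=-8
R2=M[112]=17
R2=17-14=3
R1=112+4=116
R6=5-1=4
CMP R6, 1  (cmp 4,1)
JGT top: taken
R2=3-6=-3
R2=M[116]=13
R2=13-14=-1
R1=116+4=120
R6=4-1=3
CMP R6, 1  (cmp 3,1)
JGT top: taken
R2=(-1)-6=-7
R2=M[120]=30
R2=30-14=16
R1=120+4=124
R6=3-1=2
CMP R6, 1  (cmp 2,1)
JGT top: taken
R2=16-6=10
R2=M[124]=-6
R2=(-6)-14=-20
R1=124+4=128
R6=2-1=1
CMP R6, 1  (cmp 1,1)
JGT top: not taken
R2=(-20)+8=-12
STORE R2, [112] → M[112]=-12
halt.
Total executed instructions: 55.

55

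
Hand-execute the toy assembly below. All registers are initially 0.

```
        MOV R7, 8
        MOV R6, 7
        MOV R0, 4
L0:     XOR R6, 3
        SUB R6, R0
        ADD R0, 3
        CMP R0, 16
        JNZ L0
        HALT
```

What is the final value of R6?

-23

R7=8
R6=7
R0=4
R6=7^3=4
R6=4-4=0
R0=4+3=7
CMP R0, 16  (cmp 7,16)
JNZ L0: taken
R6=0^3=3
R6=3-7=-4
R0=7+3=10
CMP R0, 16  (cmp 10,16)
JNZ L0: taken
R6=(-4)^3=-1
R6=(-1)-10=-11
R0=10+3=13
CMP R0, 16  (cmp 13,16)
JNZ L0: taken
R6=(-11)^3=-10
R6=(-10)-13=-23
R0=13+3=16
CMP R0, 16  (cmp 16,16)
JNZ L0: not taken
halt.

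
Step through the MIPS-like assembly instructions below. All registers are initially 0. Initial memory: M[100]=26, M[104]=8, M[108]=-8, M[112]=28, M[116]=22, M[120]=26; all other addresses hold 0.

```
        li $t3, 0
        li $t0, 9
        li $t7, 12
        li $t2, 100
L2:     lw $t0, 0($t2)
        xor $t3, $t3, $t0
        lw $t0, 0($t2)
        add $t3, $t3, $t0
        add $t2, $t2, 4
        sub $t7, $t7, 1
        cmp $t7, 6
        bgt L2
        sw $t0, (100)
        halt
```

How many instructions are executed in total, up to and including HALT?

after li $t3, 0: $t3=0
after li $t0, 9: $t0=9
after li $t7, 12: $t7=12
after li $t2, 100: $t2=100
after lw $t0, 0($t2): $t0=M[100]=26
after xor $t3, $t3, $t0: $t3=0^26=26
after lw $t0, 0($t2): $t0=M[100]=26
after add $t3, $t3, $t0: $t3=26+26=52
after add $t2, $t2, 4: $t2=100+4=104
after sub $t7, $t7, 1: $t7=12-1=11
cmp $t7, 6  (cmp 11,6)
bgt L2: taken
after lw $t0, 0($t2): $t0=M[104]=8
after xor $t3, $t3, $t0: $t3=52^8=60
after lw $t0, 0($t2): $t0=M[104]=8
after add $t3, $t3, $t0: $t3=60+8=68
after add $t2, $t2, 4: $t2=104+4=108
after sub $t7, $t7, 1: $t7=11-1=10
cmp $t7, 6  (cmp 10,6)
bgt L2: taken
after lw $t0, 0($t2): $t0=M[108]=-8
after xor $t3, $t3, $t0: $t3=68^(-8)=-68
after lw $t0, 0($t2): $t0=M[108]=-8
after add $t3, $t3, $t0: $t3=(-68)+(-8)=-76
after add $t2, $t2, 4: $t2=108+4=112
after sub $t7, $t7, 1: $t7=10-1=9
cmp $t7, 6  (cmp 9,6)
bgt L2: taken
after lw $t0, 0($t2): $t0=M[112]=28
after xor $t3, $t3, $t0: $t3=(-76)^28=-88
after lw $t0, 0($t2): $t0=M[112]=28
after add $t3, $t3, $t0: $t3=(-88)+28=-60
after add $t2, $t2, 4: $t2=112+4=116
after sub $t7, $t7, 1: $t7=9-1=8
cmp $t7, 6  (cmp 8,6)
bgt L2: taken
after lw $t0, 0($t2): $t0=M[116]=22
after xor $t3, $t3, $t0: $t3=(-60)^22=-46
after lw $t0, 0($t2): $t0=M[116]=22
after add $t3, $t3, $t0: $t3=(-46)+22=-24
after add $t2, $t2, 4: $t2=116+4=120
after sub $t7, $t7, 1: $t7=8-1=7
cmp $t7, 6  (cmp 7,6)
bgt L2: taken
after lw $t0, 0($t2): $t0=M[120]=26
after xor $t3, $t3, $t0: $t3=(-24)^26=-14
after lw $t0, 0($t2): $t0=M[120]=26
after add $t3, $t3, $t0: $t3=(-14)+26=12
after add $t2, $t2, 4: $t2=120+4=124
after sub $t7, $t7, 1: $t7=7-1=6
cmp $t7, 6  (cmp 6,6)
bgt L2: not taken
sw $t0, (100) → M[100]=26
halt.
Total executed instructions: 54.

54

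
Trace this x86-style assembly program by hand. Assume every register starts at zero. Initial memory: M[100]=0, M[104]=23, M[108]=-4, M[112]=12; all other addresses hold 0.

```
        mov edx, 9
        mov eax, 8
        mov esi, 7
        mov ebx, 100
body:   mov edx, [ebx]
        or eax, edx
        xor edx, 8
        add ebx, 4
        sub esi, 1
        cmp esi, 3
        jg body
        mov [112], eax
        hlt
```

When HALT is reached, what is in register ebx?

116

after mov edx, 9: edx=9
after mov eax, 8: eax=8
after mov esi, 7: esi=7
after mov ebx, 100: ebx=100
after mov edx, [ebx]: edx=M[100]=0
after or eax, edx: eax=8|0=8
after xor edx, 8: edx=0^8=8
after add ebx, 4: ebx=100+4=104
after sub esi, 1: esi=7-1=6
cmp esi, 3  (cmp 6,3)
jg body: taken
after mov edx, [ebx]: edx=M[104]=23
after or eax, edx: eax=8|23=31
after xor edx, 8: edx=23^8=31
after add ebx, 4: ebx=104+4=108
after sub esi, 1: esi=6-1=5
cmp esi, 3  (cmp 5,3)
jg body: taken
after mov edx, [ebx]: edx=M[108]=-4
after or eax, edx: eax=31|(-4)=-1
after xor edx, 8: edx=(-4)^8=-12
after add ebx, 4: ebx=108+4=112
after sub esi, 1: esi=5-1=4
cmp esi, 3  (cmp 4,3)
jg body: taken
after mov edx, [ebx]: edx=M[112]=12
after or eax, edx: eax=(-1)|12=-1
after xor edx, 8: edx=12^8=4
after add ebx, 4: ebx=112+4=116
after sub esi, 1: esi=4-1=3
cmp esi, 3  (cmp 3,3)
jg body: not taken
mov [112], eax → M[112]=-1
halt.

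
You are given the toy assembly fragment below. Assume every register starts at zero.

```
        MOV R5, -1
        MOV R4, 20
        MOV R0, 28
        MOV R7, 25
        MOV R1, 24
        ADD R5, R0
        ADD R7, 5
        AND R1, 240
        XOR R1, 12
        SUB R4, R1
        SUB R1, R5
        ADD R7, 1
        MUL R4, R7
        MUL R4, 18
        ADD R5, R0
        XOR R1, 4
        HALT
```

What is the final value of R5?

MOV R5, -1 → R5=-1
MOV R4, 20 → R4=20
MOV R0, 28 → R0=28
MOV R7, 25 → R7=25
MOV R1, 24 → R1=24
ADD R5, R0 → R5=(-1)+28=27
ADD R7, 5 → R7=25+5=30
AND R1, 240 → R1=24&240=16
XOR R1, 12 → R1=16^12=28
SUB R4, R1 → R4=20-28=-8
SUB R1, R5 → R1=28-27=1
ADD R7, 1 → R7=30+1=31
MUL R4, R7 → R4=(-8)*31=-248
MUL R4, 18 → R4=(-248)*18=-4464
ADD R5, R0 → R5=27+28=55
XOR R1, 4 → R1=1^4=5
halt.

55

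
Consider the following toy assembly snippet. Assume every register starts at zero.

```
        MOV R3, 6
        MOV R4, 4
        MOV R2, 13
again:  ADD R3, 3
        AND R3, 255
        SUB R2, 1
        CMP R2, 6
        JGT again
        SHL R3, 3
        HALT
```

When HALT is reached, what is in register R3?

216

MOV R3, 6 → R3=6
MOV R4, 4 → R4=4
MOV R2, 13 → R2=13
ADD R3, 3 → R3=6+3=9
AND R3, 255 → R3=9&255=9
SUB R2, 1 → R2=13-1=12
CMP R2, 6  (cmp 12,6)
JGT again: taken
ADD R3, 3 → R3=9+3=12
AND R3, 255 → R3=12&255=12
SUB R2, 1 → R2=12-1=11
CMP R2, 6  (cmp 11,6)
JGT again: taken
ADD R3, 3 → R3=12+3=15
AND R3, 255 → R3=15&255=15
SUB R2, 1 → R2=11-1=10
CMP R2, 6  (cmp 10,6)
JGT again: taken
ADD R3, 3 → R3=15+3=18
AND R3, 255 → R3=18&255=18
SUB R2, 1 → R2=10-1=9
CMP R2, 6  (cmp 9,6)
JGT again: taken
ADD R3, 3 → R3=18+3=21
AND R3, 255 → R3=21&255=21
SUB R2, 1 → R2=9-1=8
CMP R2, 6  (cmp 8,6)
JGT again: taken
ADD R3, 3 → R3=21+3=24
AND R3, 255 → R3=24&255=24
SUB R2, 1 → R2=8-1=7
CMP R2, 6  (cmp 7,6)
JGT again: taken
ADD R3, 3 → R3=24+3=27
AND R3, 255 → R3=27&255=27
SUB R2, 1 → R2=7-1=6
CMP R2, 6  (cmp 6,6)
JGT again: not taken
SHL R3, 3 → R3=27<<3=216
halt.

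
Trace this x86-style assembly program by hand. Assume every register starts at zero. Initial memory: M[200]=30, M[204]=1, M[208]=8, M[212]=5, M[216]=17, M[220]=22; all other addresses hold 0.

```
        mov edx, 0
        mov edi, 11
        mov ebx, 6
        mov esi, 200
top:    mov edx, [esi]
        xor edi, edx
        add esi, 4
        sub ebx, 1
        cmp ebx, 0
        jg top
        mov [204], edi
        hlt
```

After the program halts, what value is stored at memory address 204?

edx=0
edi=11
ebx=6
esi=200
edx=M[200]=30
edi=11^30=21
esi=200+4=204
ebx=6-1=5
cmp ebx, 0  (cmp 5,0)
jg top: taken
edx=M[204]=1
edi=21^1=20
esi=204+4=208
ebx=5-1=4
cmp ebx, 0  (cmp 4,0)
jg top: taken
edx=M[208]=8
edi=20^8=28
esi=208+4=212
ebx=4-1=3
cmp ebx, 0  (cmp 3,0)
jg top: taken
edx=M[212]=5
edi=28^5=25
esi=212+4=216
ebx=3-1=2
cmp ebx, 0  (cmp 2,0)
jg top: taken
edx=M[216]=17
edi=25^17=8
esi=216+4=220
ebx=2-1=1
cmp ebx, 0  (cmp 1,0)
jg top: taken
edx=M[220]=22
edi=8^22=30
esi=220+4=224
ebx=1-1=0
cmp ebx, 0  (cmp 0,0)
jg top: not taken
mov [204], edi → M[204]=30
halt.

30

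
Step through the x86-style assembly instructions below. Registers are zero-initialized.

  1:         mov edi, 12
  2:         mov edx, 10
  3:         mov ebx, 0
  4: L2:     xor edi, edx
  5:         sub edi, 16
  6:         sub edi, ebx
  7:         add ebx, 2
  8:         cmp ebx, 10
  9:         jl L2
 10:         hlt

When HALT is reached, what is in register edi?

-94

mov edi, 12 → edi=12
mov edx, 10 → edx=10
mov ebx, 0 → ebx=0
xor edi, edx → edi=12^10=6
sub edi, 16 → edi=6-16=-10
sub edi, ebx → edi=(-10)-0=-10
add ebx, 2 → ebx=0+2=2
cmp ebx, 10  (cmp 2,10)
jl L2: taken
xor edi, edx → edi=(-10)^10=-4
sub edi, 16 → edi=(-4)-16=-20
sub edi, ebx → edi=(-20)-2=-22
add ebx, 2 → ebx=2+2=4
cmp ebx, 10  (cmp 4,10)
jl L2: taken
xor edi, edx → edi=(-22)^10=-32
sub edi, 16 → edi=(-32)-16=-48
sub edi, ebx → edi=(-48)-4=-52
add ebx, 2 → ebx=4+2=6
cmp ebx, 10  (cmp 6,10)
jl L2: taken
xor edi, edx → edi=(-52)^10=-58
sub edi, 16 → edi=(-58)-16=-74
sub edi, ebx → edi=(-74)-6=-80
add ebx, 2 → ebx=6+2=8
cmp ebx, 10  (cmp 8,10)
jl L2: taken
xor edi, edx → edi=(-80)^10=-70
sub edi, 16 → edi=(-70)-16=-86
sub edi, ebx → edi=(-86)-8=-94
add ebx, 2 → ebx=8+2=10
cmp ebx, 10  (cmp 10,10)
jl L2: not taken
halt.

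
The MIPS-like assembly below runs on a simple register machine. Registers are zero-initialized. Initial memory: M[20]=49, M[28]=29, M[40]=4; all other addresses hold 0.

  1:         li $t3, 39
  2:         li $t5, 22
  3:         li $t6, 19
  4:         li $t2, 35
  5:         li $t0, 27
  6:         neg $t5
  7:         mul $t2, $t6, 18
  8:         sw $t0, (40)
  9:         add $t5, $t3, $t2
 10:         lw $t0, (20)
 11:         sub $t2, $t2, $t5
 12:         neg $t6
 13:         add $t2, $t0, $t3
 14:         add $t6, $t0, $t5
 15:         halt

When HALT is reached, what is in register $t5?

$t3=39
$t5=22
$t6=19
$t2=35
$t0=27
$t5=-(22)=-22
$t2=19*18=342
sw $t0, (40) → M[40]=27
$t5=39+342=381
$t0=M[20]=49
$t2=342-381=-39
$t6=-(19)=-19
$t2=49+39=88
$t6=49+381=430
halt.

381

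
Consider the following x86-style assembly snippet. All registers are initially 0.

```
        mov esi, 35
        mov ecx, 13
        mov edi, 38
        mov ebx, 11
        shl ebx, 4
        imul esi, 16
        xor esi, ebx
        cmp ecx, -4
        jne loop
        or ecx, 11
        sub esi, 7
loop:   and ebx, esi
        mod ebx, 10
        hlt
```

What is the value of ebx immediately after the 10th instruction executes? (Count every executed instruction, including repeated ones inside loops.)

128

after mov esi, 35: esi=35
after mov ecx, 13: ecx=13
after mov edi, 38: edi=38
after mov ebx, 11: ebx=11
after shl ebx, 4: ebx=11<<4=176
after imul esi, 16: esi=35*16=560
after xor esi, ebx: esi=560^176=640
cmp ecx, -4  (cmp 13,-4)
jne loop: taken
after and ebx, esi: ebx=176&640=128
After step 10: ebx = 128.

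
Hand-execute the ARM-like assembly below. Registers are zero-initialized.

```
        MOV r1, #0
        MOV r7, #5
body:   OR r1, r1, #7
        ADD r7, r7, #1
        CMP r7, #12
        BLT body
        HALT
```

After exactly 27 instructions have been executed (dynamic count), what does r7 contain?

11

r1=0
r7=5
r1=0|7=7
r7=5+1=6
CMP r7, #12  (cmp 6,12)
BLT body: taken
r1=7|7=7
r7=6+1=7
CMP r7, #12  (cmp 7,12)
BLT body: taken
r1=7|7=7
r7=7+1=8
CMP r7, #12  (cmp 8,12)
BLT body: taken
r1=7|7=7
r7=8+1=9
CMP r7, #12  (cmp 9,12)
BLT body: taken
r1=7|7=7
r7=9+1=10
CMP r7, #12  (cmp 10,12)
BLT body: taken
r1=7|7=7
r7=10+1=11
CMP r7, #12  (cmp 11,12)
BLT body: taken
r1=7|7=7
After step 27: r7 = 11.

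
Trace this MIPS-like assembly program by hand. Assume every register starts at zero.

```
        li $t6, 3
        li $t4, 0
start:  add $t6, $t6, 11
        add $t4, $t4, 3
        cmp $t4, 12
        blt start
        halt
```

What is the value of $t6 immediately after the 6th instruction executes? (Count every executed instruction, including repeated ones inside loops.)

14

$t6=3
$t4=0
$t6=3+11=14
$t4=0+3=3
cmp $t4, 12  (cmp 3,12)
blt start: taken
After step 6: $t6 = 14.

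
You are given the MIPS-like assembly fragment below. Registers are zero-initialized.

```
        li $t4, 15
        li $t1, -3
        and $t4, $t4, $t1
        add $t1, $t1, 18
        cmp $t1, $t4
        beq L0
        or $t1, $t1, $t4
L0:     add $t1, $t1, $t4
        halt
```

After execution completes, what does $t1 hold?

28

li $t4, 15 → $t4=15
li $t1, -3 → $t1=-3
and $t4, $t4, $t1 → $t4=15&(-3)=13
add $t1, $t1, 18 → $t1=(-3)+18=15
cmp $t1, $t4  (cmp 15,13)
beq L0: not taken
or $t1, $t1, $t4 → $t1=15|13=15
add $t1, $t1, $t4 → $t1=15+13=28
halt.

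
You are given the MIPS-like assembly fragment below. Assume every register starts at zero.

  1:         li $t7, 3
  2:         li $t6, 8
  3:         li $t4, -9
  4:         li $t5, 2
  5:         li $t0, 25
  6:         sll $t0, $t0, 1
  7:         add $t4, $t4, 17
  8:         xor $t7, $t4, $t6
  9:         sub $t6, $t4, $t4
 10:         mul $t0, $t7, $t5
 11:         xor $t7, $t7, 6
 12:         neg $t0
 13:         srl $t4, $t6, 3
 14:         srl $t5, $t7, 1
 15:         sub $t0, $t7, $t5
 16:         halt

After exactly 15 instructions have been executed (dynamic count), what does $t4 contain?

0

$t7=3
$t6=8
$t4=-9
$t5=2
$t0=25
$t0=25<<1=50
$t4=(-9)+17=8
$t7=8^8=0
$t6=8-8=0
$t0=0*2=0
$t7=0^6=6
$t0=-(0)=0
$t4=0>>3=0
$t5=6>>1=3
$t0=6-3=3
After step 15: $t4 = 0.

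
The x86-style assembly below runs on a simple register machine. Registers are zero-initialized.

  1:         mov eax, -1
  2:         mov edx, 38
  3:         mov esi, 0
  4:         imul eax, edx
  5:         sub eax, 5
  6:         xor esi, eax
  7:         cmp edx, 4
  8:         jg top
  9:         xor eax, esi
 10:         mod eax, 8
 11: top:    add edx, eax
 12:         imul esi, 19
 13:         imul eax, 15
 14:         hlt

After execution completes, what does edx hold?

after mov eax, -1: eax=-1
after mov edx, 38: edx=38
after mov esi, 0: esi=0
after imul eax, edx: eax=(-1)*38=-38
after sub eax, 5: eax=(-38)-5=-43
after xor esi, eax: esi=0^(-43)=-43
cmp edx, 4  (cmp 38,4)
jg top: taken
after add edx, eax: edx=38+(-43)=-5
after imul esi, 19: esi=(-43)*19=-817
after imul eax, 15: eax=(-43)*15=-645
halt.

-5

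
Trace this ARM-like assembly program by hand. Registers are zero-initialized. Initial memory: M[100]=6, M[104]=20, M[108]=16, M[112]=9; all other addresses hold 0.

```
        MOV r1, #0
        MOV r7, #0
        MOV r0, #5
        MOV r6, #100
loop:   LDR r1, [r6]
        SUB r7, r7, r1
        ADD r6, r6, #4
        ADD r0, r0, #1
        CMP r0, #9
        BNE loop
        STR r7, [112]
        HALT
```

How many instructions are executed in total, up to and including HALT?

30

after MOV r1, #0: r1=0
after MOV r7, #0: r7=0
after MOV r0, #5: r0=5
after MOV r6, #100: r6=100
after LDR r1, [r6]: r1=M[100]=6
after SUB r7, r7, r1: r7=0-6=-6
after ADD r6, r6, #4: r6=100+4=104
after ADD r0, r0, #1: r0=5+1=6
CMP r0, #9  (cmp 6,9)
BNE loop: taken
after LDR r1, [r6]: r1=M[104]=20
after SUB r7, r7, r1: r7=(-6)-20=-26
after ADD r6, r6, #4: r6=104+4=108
after ADD r0, r0, #1: r0=6+1=7
CMP r0, #9  (cmp 7,9)
BNE loop: taken
after LDR r1, [r6]: r1=M[108]=16
after SUB r7, r7, r1: r7=(-26)-16=-42
after ADD r6, r6, #4: r6=108+4=112
after ADD r0, r0, #1: r0=7+1=8
CMP r0, #9  (cmp 8,9)
BNE loop: taken
after LDR r1, [r6]: r1=M[112]=9
after SUB r7, r7, r1: r7=(-42)-9=-51
after ADD r6, r6, #4: r6=112+4=116
after ADD r0, r0, #1: r0=8+1=9
CMP r0, #9  (cmp 9,9)
BNE loop: not taken
STR r7, [112] → M[112]=-51
halt.
Total executed instructions: 30.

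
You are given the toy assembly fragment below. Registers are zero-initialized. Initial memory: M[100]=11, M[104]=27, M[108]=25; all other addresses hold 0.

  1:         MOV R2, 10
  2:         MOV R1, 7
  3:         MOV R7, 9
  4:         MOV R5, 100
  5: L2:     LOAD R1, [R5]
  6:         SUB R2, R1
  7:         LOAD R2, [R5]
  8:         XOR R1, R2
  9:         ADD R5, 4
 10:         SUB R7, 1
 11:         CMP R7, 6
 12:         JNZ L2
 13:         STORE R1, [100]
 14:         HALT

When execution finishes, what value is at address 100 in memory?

MOV R2, 10 → R2=10
MOV R1, 7 → R1=7
MOV R7, 9 → R7=9
MOV R5, 100 → R5=100
LOAD R1, [R5] → R1=M[100]=11
SUB R2, R1 → R2=10-11=-1
LOAD R2, [R5] → R2=M[100]=11
XOR R1, R2 → R1=11^11=0
ADD R5, 4 → R5=100+4=104
SUB R7, 1 → R7=9-1=8
CMP R7, 6  (cmp 8,6)
JNZ L2: taken
LOAD R1, [R5] → R1=M[104]=27
SUB R2, R1 → R2=11-27=-16
LOAD R2, [R5] → R2=M[104]=27
XOR R1, R2 → R1=27^27=0
ADD R5, 4 → R5=104+4=108
SUB R7, 1 → R7=8-1=7
CMP R7, 6  (cmp 7,6)
JNZ L2: taken
LOAD R1, [R5] → R1=M[108]=25
SUB R2, R1 → R2=27-25=2
LOAD R2, [R5] → R2=M[108]=25
XOR R1, R2 → R1=25^25=0
ADD R5, 4 → R5=108+4=112
SUB R7, 1 → R7=7-1=6
CMP R7, 6  (cmp 6,6)
JNZ L2: not taken
STORE R1, [100] → M[100]=0
halt.

0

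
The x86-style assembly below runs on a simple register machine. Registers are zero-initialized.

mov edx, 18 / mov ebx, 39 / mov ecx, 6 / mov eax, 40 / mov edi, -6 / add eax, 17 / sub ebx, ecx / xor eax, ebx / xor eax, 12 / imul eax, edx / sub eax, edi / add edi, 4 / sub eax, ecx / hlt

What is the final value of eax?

360

after mov edx, 18: edx=18
after mov ebx, 39: ebx=39
after mov ecx, 6: ecx=6
after mov eax, 40: eax=40
after mov edi, -6: edi=-6
after add eax, 17: eax=40+17=57
after sub ebx, ecx: ebx=39-6=33
after xor eax, ebx: eax=57^33=24
after xor eax, 12: eax=24^12=20
after imul eax, edx: eax=20*18=360
after sub eax, edi: eax=360-(-6)=366
after add edi, 4: edi=(-6)+4=-2
after sub eax, ecx: eax=366-6=360
halt.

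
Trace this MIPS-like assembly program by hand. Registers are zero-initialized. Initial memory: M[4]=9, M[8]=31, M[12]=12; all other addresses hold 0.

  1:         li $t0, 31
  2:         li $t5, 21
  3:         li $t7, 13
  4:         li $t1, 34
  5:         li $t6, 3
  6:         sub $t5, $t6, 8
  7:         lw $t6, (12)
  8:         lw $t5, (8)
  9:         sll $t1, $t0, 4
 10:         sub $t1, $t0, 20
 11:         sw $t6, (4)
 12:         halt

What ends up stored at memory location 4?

after li $t0, 31: $t0=31
after li $t5, 21: $t5=21
after li $t7, 13: $t7=13
after li $t1, 34: $t1=34
after li $t6, 3: $t6=3
after sub $t5, $t6, 8: $t5=3-8=-5
after lw $t6, (12): $t6=M[12]=12
after lw $t5, (8): $t5=M[8]=31
after sll $t1, $t0, 4: $t1=31<<4=496
after sub $t1, $t0, 20: $t1=31-20=11
sw $t6, (4) → M[4]=12
halt.

12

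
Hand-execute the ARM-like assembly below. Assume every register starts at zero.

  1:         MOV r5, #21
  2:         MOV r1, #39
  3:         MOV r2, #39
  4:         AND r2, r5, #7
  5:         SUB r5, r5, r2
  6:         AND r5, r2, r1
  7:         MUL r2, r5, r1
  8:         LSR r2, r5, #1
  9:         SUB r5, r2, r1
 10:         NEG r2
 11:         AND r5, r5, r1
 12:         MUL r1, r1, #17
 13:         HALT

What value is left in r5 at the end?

3

after MOV r5, #21: r5=21
after MOV r1, #39: r1=39
after MOV r2, #39: r2=39
after AND r2, r5, #7: r2=21&7=5
after SUB r5, r5, r2: r5=21-5=16
after AND r5, r2, r1: r5=5&39=5
after MUL r2, r5, r1: r2=5*39=195
after LSR r2, r5, #1: r2=5>>1=2
after SUB r5, r2, r1: r5=2-39=-37
after NEG r2: r2=-(2)=-2
after AND r5, r5, r1: r5=(-37)&39=3
after MUL r1, r1, #17: r1=39*17=663
halt.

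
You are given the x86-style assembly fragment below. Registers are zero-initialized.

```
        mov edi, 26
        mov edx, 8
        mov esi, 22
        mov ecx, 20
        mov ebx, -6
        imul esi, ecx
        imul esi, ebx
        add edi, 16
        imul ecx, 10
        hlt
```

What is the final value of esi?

edi=26
edx=8
esi=22
ecx=20
ebx=-6
esi=22*20=440
esi=440*(-6)=-2640
edi=26+16=42
ecx=20*10=200
halt.

-2640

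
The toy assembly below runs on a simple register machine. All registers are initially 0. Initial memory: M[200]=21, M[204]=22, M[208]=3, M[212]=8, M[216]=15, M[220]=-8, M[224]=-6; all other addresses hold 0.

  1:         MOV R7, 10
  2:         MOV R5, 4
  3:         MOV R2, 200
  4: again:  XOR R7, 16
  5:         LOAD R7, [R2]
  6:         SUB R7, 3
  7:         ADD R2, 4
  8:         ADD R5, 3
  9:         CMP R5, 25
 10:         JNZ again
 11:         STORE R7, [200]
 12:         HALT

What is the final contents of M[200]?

-9

R7=10
R5=4
R2=200
R7=10^16=26
R7=M[200]=21
R7=21-3=18
R2=200+4=204
R5=4+3=7
CMP R5, 25  (cmp 7,25)
JNZ again: taken
R7=18^16=2
R7=M[204]=22
R7=22-3=19
R2=204+4=208
R5=7+3=10
CMP R5, 25  (cmp 10,25)
JNZ again: taken
R7=19^16=3
R7=M[208]=3
R7=3-3=0
R2=208+4=212
R5=10+3=13
CMP R5, 25  (cmp 13,25)
JNZ again: taken
R7=0^16=16
R7=M[212]=8
R7=8-3=5
R2=212+4=216
R5=13+3=16
CMP R5, 25  (cmp 16,25)
JNZ again: taken
R7=5^16=21
R7=M[216]=15
R7=15-3=12
R2=216+4=220
R5=16+3=19
CMP R5, 25  (cmp 19,25)
JNZ again: taken
R7=12^16=28
R7=M[220]=-8
R7=(-8)-3=-11
R2=220+4=224
R5=19+3=22
CMP R5, 25  (cmp 22,25)
JNZ again: taken
R7=(-11)^16=-27
R7=M[224]=-6
R7=(-6)-3=-9
R2=224+4=228
R5=22+3=25
CMP R5, 25  (cmp 25,25)
JNZ again: not taken
STORE R7, [200] → M[200]=-9
halt.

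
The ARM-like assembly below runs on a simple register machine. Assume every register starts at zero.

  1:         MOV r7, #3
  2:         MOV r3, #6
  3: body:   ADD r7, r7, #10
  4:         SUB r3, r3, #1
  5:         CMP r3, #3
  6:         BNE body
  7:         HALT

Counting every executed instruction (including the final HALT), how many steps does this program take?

15

after MOV r7, #3: r7=3
after MOV r3, #6: r3=6
after ADD r7, r7, #10: r7=3+10=13
after SUB r3, r3, #1: r3=6-1=5
CMP r3, #3  (cmp 5,3)
BNE body: taken
after ADD r7, r7, #10: r7=13+10=23
after SUB r3, r3, #1: r3=5-1=4
CMP r3, #3  (cmp 4,3)
BNE body: taken
after ADD r7, r7, #10: r7=23+10=33
after SUB r3, r3, #1: r3=4-1=3
CMP r3, #3  (cmp 3,3)
BNE body: not taken
halt.
Total executed instructions: 15.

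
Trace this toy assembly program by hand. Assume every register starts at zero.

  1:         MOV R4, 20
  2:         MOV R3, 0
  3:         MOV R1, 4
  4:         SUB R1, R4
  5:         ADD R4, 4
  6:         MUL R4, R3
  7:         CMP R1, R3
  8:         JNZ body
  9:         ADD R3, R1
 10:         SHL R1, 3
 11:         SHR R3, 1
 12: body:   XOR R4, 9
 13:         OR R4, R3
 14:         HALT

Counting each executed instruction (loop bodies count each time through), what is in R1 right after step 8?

R4=20
R3=0
R1=4
R1=4-20=-16
R4=20+4=24
R4=24*0=0
CMP R1, R3  (cmp -16,0)
JNZ body: taken
After step 8: R1 = -16.

-16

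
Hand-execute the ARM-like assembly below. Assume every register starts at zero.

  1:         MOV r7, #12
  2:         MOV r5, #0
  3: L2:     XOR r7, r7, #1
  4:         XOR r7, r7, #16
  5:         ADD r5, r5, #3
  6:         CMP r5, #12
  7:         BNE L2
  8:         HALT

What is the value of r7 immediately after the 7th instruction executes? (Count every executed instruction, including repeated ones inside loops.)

after MOV r7, #12: r7=12
after MOV r5, #0: r5=0
after XOR r7, r7, #1: r7=12^1=13
after XOR r7, r7, #16: r7=13^16=29
after ADD r5, r5, #3: r5=0+3=3
CMP r5, #12  (cmp 3,12)
BNE L2: taken
After step 7: r7 = 29.

29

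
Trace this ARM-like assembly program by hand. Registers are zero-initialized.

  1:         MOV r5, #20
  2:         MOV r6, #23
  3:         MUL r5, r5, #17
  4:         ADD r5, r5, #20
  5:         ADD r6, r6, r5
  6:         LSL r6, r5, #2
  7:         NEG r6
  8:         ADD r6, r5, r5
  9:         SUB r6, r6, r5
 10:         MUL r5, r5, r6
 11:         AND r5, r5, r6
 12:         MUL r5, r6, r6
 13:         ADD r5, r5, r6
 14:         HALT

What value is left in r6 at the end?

360

MOV r5, #20 → r5=20
MOV r6, #23 → r6=23
MUL r5, r5, #17 → r5=20*17=340
ADD r5, r5, #20 → r5=340+20=360
ADD r6, r6, r5 → r6=23+360=383
LSL r6, r5, #2 → r6=360<<2=1440
NEG r6 → r6=-(1440)=-1440
ADD r6, r5, r5 → r6=360+360=720
SUB r6, r6, r5 → r6=720-360=360
MUL r5, r5, r6 → r5=360*360=129600
AND r5, r5, r6 → r5=129600&360=64
MUL r5, r6, r6 → r5=360*360=129600
ADD r5, r5, r6 → r5=129600+360=129960
halt.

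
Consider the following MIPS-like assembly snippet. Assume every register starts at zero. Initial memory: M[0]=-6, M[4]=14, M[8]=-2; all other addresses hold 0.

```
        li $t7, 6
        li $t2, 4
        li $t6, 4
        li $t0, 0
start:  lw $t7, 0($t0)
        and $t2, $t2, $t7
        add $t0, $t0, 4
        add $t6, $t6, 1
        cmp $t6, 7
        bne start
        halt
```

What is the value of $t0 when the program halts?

$t7=6
$t2=4
$t6=4
$t0=0
$t7=M[0]=-6
$t2=4&(-6)=0
$t0=0+4=4
$t6=4+1=5
cmp $t6, 7  (cmp 5,7)
bne start: taken
$t7=M[4]=14
$t2=0&14=0
$t0=4+4=8
$t6=5+1=6
cmp $t6, 7  (cmp 6,7)
bne start: taken
$t7=M[8]=-2
$t2=0&(-2)=0
$t0=8+4=12
$t6=6+1=7
cmp $t6, 7  (cmp 7,7)
bne start: not taken
halt.

12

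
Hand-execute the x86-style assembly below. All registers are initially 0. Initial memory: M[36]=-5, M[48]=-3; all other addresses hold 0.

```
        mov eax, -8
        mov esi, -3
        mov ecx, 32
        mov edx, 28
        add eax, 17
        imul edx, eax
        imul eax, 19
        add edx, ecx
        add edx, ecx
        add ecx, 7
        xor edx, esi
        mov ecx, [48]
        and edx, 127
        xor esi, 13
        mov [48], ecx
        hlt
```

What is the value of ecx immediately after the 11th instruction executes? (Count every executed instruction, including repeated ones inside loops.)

mov eax, -8 → eax=-8
mov esi, -3 → esi=-3
mov ecx, 32 → ecx=32
mov edx, 28 → edx=28
add eax, 17 → eax=(-8)+17=9
imul edx, eax → edx=28*9=252
imul eax, 19 → eax=9*19=171
add edx, ecx → edx=252+32=284
add edx, ecx → edx=284+32=316
add ecx, 7 → ecx=32+7=39
xor edx, esi → edx=316^(-3)=-319
After step 11: ecx = 39.

39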